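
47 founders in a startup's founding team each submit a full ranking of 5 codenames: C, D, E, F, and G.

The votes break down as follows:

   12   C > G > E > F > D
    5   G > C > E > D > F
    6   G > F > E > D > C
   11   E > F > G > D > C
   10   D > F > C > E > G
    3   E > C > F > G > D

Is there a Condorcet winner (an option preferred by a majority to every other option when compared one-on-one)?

No

Head-to-head results (47 voters total):
C vs D: D wins 27–20.
C vs E: C wins 27–20.
C vs F: F wins 27–20.
C vs G: C wins 25–22.
D vs E: E wins 37–10.
D vs F: F wins 32–15.
D vs G: G wins 37–10.
E vs F: E wins 31–16.
E vs G: E wins 24–23.
F vs G: F wins 24–23.
No candidate beats all others: C beats E beats D beats C, a majority cycle.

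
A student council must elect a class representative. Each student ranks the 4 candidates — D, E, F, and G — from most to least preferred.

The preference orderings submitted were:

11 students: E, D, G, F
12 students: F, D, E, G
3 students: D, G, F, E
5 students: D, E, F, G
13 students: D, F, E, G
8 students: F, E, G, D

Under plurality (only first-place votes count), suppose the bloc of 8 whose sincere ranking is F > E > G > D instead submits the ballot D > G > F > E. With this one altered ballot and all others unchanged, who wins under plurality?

D

First-place totals with the altered ballot: D 29, E 11, F 12, G 0.
The winner is unchanged: still D.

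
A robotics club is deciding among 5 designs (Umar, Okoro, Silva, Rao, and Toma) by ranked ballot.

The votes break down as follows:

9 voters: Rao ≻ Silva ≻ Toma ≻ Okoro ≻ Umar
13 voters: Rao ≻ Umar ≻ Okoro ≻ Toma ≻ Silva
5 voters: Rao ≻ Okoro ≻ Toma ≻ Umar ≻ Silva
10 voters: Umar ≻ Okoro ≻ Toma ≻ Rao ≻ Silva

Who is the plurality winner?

First-place vote totals:
  Umar: 10
  Okoro: 0
  Silva: 0
  Rao: 27
  Toma: 0
Rao has the most first-place votes.

Rao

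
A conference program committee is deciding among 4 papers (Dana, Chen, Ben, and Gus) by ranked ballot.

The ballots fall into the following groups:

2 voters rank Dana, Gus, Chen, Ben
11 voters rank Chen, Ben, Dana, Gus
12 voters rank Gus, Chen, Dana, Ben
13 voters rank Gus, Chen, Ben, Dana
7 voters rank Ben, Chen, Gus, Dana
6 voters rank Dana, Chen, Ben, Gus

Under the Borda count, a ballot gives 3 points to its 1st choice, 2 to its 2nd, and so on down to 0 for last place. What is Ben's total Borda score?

62

Borda scores:
  Dana: 2·3 + 11·1 + 12·1 + 13·0 + 7·0 + 6·3 = 47
  Chen: 2·1 + 11·3 + 12·2 + 13·2 + 7·2 + 6·2 = 111
  Ben: 2·0 + 11·2 + 12·0 + 13·1 + 7·3 + 6·1 = 62
  Gus: 2·2 + 11·0 + 12·3 + 13·3 + 7·1 + 6·0 = 86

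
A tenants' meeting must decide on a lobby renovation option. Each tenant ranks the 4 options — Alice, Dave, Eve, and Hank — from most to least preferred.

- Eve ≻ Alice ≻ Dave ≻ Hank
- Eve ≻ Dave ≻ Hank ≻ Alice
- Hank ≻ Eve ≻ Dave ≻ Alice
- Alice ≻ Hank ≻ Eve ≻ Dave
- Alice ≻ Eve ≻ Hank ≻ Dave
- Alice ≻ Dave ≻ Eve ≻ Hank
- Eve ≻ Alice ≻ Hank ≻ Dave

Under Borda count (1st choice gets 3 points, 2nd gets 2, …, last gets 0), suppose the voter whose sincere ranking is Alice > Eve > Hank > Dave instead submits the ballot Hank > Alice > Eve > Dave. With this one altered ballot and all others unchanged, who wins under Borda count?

Eve

Borda totals with the altered ballot: Alice 12, Dave 6, Eve 14, Hank 10.
The winner is unchanged: still Eve.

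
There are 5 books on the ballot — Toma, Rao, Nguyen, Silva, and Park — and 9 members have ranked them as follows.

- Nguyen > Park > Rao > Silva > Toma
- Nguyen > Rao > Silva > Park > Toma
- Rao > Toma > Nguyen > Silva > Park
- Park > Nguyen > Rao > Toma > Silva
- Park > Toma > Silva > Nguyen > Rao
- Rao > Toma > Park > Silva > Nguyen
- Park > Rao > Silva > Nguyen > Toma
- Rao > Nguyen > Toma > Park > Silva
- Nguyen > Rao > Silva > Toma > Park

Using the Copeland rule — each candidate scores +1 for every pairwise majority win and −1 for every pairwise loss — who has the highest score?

Nguyen

Pairwise results:
  Toma vs Rao: Rao wins 8–1.
  Toma vs Nguyen: Nguyen wins 6–3.
  Toma vs Silva: Toma wins 5–4.
  Toma vs Park: Park wins 5–4.
  Rao vs Nguyen: Nguyen wins 5–4.
  Rao vs Silva: Rao wins 8–1.
  Rao vs Park: Rao wins 5–4.
  Nguyen vs Silva: Nguyen wins 6–3.
  Nguyen vs Park: Nguyen wins 5–4.
  Silva vs Park: Park wins 6–3.
Copeland scores (wins − losses):
  Toma: 1 − 3 = -2
  Rao: 3 − 1 = 2
  Nguyen: 4 − 0 = 4
  Silva: 0 − 4 = -4
  Park: 2 − 2 = 0
Nguyen has the best Copeland score.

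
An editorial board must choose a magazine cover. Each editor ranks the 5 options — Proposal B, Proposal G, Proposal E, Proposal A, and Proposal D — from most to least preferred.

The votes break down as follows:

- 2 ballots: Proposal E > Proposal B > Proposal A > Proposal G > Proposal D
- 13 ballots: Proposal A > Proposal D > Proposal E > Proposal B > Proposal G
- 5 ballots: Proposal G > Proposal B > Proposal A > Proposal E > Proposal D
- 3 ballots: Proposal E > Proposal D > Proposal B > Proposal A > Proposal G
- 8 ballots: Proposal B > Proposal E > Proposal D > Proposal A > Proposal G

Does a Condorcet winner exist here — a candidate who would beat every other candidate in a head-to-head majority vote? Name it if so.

No Condorcet winner

Head-to-head results (31 voters total):
Proposal B vs Proposal G: Proposal B wins 26–5.
Proposal B vs Proposal E: Proposal E wins 18–13.
Proposal B vs Proposal A: Proposal B wins 18–13.
Proposal B vs Proposal D: Proposal D wins 16–15.
Proposal G vs Proposal E: Proposal E wins 26–5.
Proposal G vs Proposal A: Proposal A wins 26–5.
Proposal G vs Proposal D: Proposal D wins 24–7.
Proposal E vs Proposal A: Proposal A wins 18–13.
Proposal E vs Proposal D: Proposal E wins 18–13.
Proposal A vs Proposal D: Proposal A wins 20–11.
No candidate beats all others: Proposal B beats Proposal A beats Proposal E beats Proposal B, a majority cycle.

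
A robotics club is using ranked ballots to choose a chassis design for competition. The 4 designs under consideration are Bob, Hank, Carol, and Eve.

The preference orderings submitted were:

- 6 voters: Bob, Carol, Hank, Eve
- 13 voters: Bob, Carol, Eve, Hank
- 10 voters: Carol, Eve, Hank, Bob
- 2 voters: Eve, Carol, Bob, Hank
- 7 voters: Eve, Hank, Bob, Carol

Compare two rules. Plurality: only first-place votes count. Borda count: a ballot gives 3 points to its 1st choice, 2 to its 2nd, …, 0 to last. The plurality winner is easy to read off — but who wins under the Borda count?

Plurality first-place counts: Bob 19, Hank 0, Carol 10, Eve 9 → Bob.
Borda totals: Bob 66, Hank 30, Carol 72, Eve 60 → Carol.

Carol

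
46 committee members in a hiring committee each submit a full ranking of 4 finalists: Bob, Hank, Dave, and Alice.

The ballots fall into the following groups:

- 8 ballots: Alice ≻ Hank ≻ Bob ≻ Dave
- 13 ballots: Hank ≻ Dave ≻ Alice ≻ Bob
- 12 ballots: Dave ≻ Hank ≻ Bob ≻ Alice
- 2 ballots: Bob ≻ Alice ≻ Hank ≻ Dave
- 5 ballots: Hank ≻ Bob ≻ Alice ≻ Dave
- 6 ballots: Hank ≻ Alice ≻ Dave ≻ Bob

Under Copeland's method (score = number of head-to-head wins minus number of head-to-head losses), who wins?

Pairwise results:
  Bob vs Hank: Hank wins 44–2.
  Bob vs Dave: Dave wins 31–15.
  Bob vs Alice: Alice wins 27–19.
  Hank vs Dave: Hank wins 34–12.
  Hank vs Alice: Hank wins 36–10.
  Dave vs Alice: Dave wins 25–21.
Copeland scores (wins − losses):
  Bob: 0 − 3 = -3
  Hank: 3 − 0 = 3
  Dave: 2 − 1 = 1
  Alice: 1 − 2 = -1
Hank has the best Copeland score.

Hank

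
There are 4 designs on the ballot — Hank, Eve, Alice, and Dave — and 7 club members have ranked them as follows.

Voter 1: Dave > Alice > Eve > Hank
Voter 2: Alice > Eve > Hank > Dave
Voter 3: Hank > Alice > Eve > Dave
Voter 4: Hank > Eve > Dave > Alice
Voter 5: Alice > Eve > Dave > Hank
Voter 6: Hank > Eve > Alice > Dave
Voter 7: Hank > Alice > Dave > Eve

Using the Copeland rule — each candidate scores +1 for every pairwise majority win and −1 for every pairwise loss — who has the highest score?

Pairwise results:
  Hank vs Eve: Hank wins 4–3.
  Hank vs Alice: Hank wins 4–3.
  Hank vs Dave: Hank wins 5–2.
  Eve vs Alice: Alice wins 5–2.
  Eve vs Dave: Eve wins 5–2.
  Alice vs Dave: Alice wins 5–2.
Copeland scores (wins − losses):
  Hank: 3 − 0 = 3
  Eve: 1 − 2 = -1
  Alice: 2 − 1 = 1
  Dave: 0 − 3 = -3
Hank has the best Copeland score.

Hank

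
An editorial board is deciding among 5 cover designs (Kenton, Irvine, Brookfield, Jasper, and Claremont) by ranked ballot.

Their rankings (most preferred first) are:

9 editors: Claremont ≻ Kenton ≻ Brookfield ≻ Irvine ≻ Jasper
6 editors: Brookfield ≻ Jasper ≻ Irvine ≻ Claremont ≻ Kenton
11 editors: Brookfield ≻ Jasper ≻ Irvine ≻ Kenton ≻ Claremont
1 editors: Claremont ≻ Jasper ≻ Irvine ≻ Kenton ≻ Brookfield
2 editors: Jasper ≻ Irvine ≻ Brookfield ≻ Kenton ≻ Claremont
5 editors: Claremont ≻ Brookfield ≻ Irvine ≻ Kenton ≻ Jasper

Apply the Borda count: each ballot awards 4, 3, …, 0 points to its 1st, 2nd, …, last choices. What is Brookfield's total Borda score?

Borda scores:
  Kenton: 9·3 + 6·0 + 11·1 + 1 + 2·1 + 5·1 = 46
  Irvine: 9·1 + 6·2 + 11·2 + 2 + 2·3 + 5·2 = 61
  Brookfield: 9·2 + 6·4 + 11·4 + 0 + 2·2 + 5·3 = 105
  Jasper: 9·0 + 6·3 + 11·3 + 3 + 2·4 + 5·0 = 62
  Claremont: 9·4 + 6·1 + 11·0 + 4 + 2·0 + 5·4 = 66

105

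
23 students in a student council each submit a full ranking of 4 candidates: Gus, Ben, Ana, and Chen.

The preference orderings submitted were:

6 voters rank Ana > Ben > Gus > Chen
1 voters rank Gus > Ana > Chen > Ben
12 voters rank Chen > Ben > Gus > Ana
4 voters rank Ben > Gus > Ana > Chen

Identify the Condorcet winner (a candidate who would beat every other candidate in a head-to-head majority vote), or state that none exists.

Head-to-head results (23 voters total):
Gus vs Ben: Ben wins 22–1.
Gus vs Ana: Gus wins 17–6.
Gus vs Chen: Chen wins 12–11.
Ben vs Ana: Ben wins 16–7.
Ben vs Chen: Chen wins 13–10.
Ana vs Chen: Chen wins 12–11.
Chen beats each rival — Gus (12–11), Ben (13–10), Ana (12–11) — so Chen is the Condorcet winner.

Chen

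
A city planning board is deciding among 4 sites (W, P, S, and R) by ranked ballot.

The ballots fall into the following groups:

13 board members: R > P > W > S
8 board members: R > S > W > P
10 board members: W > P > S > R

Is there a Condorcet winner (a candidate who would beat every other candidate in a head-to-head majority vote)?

Head-to-head results (31 voters total):
W vs P: W wins 18–13.
W vs S: W wins 23–8.
W vs R: R wins 21–10.
P vs S: P wins 23–8.
P vs R: R wins 21–10.
S vs R: R wins 21–10.
R beats each rival — W (21–10), P (21–10), S (21–10) — so R is the Condorcet winner.

Yes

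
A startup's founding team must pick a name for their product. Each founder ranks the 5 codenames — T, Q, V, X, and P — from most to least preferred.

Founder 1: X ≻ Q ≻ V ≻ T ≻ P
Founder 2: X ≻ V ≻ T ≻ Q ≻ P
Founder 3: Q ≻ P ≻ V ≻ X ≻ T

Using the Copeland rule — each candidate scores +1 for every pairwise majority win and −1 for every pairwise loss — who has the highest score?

X

Pairwise results:
  T vs Q: Q wins 2–1.
  T vs V: V wins 3–0.
  T vs X: X wins 3–0.
  T vs P: T wins 2–1.
  Q vs V: Q wins 2–1.
  Q vs X: X wins 2–1.
  Q vs P: Q wins 3–0.
  V vs X: X wins 2–1.
  V vs P: V wins 2–1.
  X vs P: X wins 2–1.
Copeland scores (wins − losses):
  T: 1 − 3 = -2
  Q: 3 − 1 = 2
  V: 2 − 2 = 0
  X: 4 − 0 = 4
  P: 0 − 4 = -4
X has the best Copeland score.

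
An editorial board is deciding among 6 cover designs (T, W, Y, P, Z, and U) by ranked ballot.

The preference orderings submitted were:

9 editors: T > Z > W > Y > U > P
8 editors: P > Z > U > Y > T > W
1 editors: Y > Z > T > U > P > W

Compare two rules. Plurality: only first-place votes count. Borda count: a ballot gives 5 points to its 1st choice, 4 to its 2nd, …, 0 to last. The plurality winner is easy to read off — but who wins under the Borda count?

Z

Plurality first-place counts: T 9, W 0, Y 1, P 8, Z 0, U 0 → T.
Borda totals: T 56, W 27, Y 39, P 41, Z 72, U 35 → Z.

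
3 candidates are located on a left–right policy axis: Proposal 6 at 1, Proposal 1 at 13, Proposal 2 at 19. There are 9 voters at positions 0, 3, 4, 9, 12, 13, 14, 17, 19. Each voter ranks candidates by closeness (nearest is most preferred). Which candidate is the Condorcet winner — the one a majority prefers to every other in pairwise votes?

With single-peaked preferences on a line, the Condorcet winner is the candidate closest to the median voter.
The median voter (position 12) is closest to Proposal 1 at 13.
Check: Proposal 1 vs Proposal 6 — voters closer to Proposal 1: 6 of 9.

Proposal 1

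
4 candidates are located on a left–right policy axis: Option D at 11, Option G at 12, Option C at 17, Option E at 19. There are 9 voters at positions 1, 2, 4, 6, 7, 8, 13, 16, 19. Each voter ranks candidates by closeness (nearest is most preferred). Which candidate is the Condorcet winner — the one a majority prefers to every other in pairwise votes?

With single-peaked preferences on a line, the Condorcet winner is the candidate closest to the median voter.
The median voter (position 7) is closest to Option D at 11.
Check: Option D vs Option E — voters closer to Option D: 7 of 9.

Option D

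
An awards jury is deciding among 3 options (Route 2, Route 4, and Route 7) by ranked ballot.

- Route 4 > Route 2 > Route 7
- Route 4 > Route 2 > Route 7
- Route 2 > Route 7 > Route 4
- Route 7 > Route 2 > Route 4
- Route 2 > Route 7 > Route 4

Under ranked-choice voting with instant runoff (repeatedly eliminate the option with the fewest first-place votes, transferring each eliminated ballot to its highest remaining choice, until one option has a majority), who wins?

Route 2

Round 1: Route 2 2, Route 4 2, Route 7 1. Route 7 has the fewest and is eliminated.
Round 2: Route 2 3, Route 4 2. Route 2 has a majority.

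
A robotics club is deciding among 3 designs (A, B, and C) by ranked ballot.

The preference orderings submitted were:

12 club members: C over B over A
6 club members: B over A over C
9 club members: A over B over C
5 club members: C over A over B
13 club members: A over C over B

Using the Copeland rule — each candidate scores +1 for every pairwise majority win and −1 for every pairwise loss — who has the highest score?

A

Pairwise results:
  A vs B: A wins 27–18.
  A vs C: A wins 28–17.
  B vs C: C wins 30–15.
Copeland scores (wins − losses):
  A: 2 − 0 = 2
  B: 0 − 2 = -2
  C: 1 − 1 = 0
A has the best Copeland score.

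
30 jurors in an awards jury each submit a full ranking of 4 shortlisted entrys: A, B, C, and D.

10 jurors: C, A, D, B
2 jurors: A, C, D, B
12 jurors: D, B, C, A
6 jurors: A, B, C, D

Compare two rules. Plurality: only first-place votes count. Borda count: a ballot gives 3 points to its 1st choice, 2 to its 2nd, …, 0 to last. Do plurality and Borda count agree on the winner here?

No

Plurality first-place counts: A 8, B 0, C 10, D 12 → D.
Borda totals: A 44, B 36, C 52, D 48 → C.
The two rules disagree: plurality picks D, Borda picks C.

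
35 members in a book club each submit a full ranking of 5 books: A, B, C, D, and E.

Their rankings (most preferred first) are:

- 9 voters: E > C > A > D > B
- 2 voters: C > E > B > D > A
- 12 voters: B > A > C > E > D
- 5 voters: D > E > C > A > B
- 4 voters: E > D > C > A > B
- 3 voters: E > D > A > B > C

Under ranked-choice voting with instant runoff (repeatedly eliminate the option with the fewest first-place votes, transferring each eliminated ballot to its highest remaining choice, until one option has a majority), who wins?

E

Round 1: E 16, B 12, D 5, C 2, A 0. A has the fewest and is eliminated.
Round 2: E 16, B 12, D 5, C 2. C has the fewest and is eliminated.
Round 3: E 18, B 12, D 5. E has a majority.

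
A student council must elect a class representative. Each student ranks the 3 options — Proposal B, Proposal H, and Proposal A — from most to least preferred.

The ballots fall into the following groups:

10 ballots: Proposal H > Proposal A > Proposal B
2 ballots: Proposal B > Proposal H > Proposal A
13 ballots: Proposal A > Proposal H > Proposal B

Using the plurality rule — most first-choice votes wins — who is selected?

Proposal A

First-place vote totals:
  Proposal B: 2
  Proposal H: 10
  Proposal A: 13
Proposal A has the most first-place votes.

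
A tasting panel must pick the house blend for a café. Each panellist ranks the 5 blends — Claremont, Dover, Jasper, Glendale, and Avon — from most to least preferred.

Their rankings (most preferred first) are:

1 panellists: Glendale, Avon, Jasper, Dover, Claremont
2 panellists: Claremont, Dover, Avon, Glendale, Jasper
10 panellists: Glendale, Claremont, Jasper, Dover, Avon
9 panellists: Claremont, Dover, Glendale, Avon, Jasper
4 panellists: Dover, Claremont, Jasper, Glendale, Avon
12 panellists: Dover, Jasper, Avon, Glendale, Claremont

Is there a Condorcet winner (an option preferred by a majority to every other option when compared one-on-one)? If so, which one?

Head-to-head results (38 voters total):
Claremont vs Dover: Claremont wins 21–17.
Claremont vs Jasper: Claremont wins 25–13.
Claremont vs Glendale: Glendale wins 23–15.
Claremont vs Avon: Claremont wins 25–13.
Dover vs Jasper: Dover wins 27–11.
Dover vs Glendale: Dover wins 27–11.
Dover vs Avon: Dover wins 37–1.
Jasper vs Glendale: Glendale wins 22–16.
Jasper vs Avon: Jasper wins 26–12.
Glendale vs Avon: Glendale wins 24–14.
No candidate beats all others: Claremont beats Dover beats Glendale beats Claremont, a majority cycle.

None — there is no Condorcet winner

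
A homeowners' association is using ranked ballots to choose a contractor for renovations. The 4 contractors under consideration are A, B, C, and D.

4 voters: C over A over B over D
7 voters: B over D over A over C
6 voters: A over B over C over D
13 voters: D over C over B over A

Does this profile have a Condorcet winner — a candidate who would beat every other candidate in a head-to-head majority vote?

Head-to-head results (30 voters total):
A vs B: B wins 20–10.
A vs C: C wins 17–13.
A vs D: D wins 20–10.
B vs C: C wins 17–13.
B vs D: B wins 17–13.
C vs D: D wins 20–10.
No candidate beats all others: B beats D beats C beats B, a majority cycle.

No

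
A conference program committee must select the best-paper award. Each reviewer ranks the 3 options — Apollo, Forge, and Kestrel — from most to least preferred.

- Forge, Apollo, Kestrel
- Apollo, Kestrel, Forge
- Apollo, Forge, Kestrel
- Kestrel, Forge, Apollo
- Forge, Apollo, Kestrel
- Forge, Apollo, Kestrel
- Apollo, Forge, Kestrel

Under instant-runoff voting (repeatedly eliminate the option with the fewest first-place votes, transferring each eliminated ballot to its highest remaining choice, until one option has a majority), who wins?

Round 1: Apollo 3, Forge 3, Kestrel 1. Kestrel has the fewest and is eliminated.
Round 2: Forge 4, Apollo 3. Forge has a majority.

Forge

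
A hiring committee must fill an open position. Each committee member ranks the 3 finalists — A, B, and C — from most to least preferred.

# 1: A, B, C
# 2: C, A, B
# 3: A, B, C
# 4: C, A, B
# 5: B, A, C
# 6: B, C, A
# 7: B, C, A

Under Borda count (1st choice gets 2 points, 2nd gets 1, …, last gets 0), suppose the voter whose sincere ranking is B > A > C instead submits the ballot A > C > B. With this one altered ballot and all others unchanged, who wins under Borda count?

A

Borda totals with the altered ballot: A 8, B 6, C 7.
The switch changes the winner from B to A.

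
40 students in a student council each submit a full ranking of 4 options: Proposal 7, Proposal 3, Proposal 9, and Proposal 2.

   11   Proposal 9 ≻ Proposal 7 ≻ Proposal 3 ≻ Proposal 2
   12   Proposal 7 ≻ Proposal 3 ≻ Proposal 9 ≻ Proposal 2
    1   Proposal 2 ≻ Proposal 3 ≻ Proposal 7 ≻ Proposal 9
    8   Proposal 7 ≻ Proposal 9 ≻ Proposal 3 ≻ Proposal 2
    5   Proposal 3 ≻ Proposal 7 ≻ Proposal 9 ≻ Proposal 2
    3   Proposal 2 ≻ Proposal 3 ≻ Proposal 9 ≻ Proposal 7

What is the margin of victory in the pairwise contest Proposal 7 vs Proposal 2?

Ballots ranking Proposal 7 above Proposal 2: 11+12+8+5 = 36.
Ballots ranking Proposal 2 above Proposal 7: 1+3 = 4.
Proposal 7 wins 36–4, a margin of 32.

32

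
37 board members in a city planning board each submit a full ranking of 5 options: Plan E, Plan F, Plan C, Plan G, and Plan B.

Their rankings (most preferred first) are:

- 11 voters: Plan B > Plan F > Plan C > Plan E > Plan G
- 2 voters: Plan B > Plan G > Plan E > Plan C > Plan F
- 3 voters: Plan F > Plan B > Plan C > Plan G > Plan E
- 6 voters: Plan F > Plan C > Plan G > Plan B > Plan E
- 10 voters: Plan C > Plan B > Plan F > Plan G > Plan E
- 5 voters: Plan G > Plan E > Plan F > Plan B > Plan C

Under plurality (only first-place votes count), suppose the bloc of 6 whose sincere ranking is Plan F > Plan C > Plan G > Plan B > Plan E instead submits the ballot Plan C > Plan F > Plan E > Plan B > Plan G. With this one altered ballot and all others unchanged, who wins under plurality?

First-place totals with the altered ballot: Plan E 0, Plan F 3, Plan C 16, Plan G 5, Plan B 13.
The switch changes the winner from Plan B to Plan C.

Plan C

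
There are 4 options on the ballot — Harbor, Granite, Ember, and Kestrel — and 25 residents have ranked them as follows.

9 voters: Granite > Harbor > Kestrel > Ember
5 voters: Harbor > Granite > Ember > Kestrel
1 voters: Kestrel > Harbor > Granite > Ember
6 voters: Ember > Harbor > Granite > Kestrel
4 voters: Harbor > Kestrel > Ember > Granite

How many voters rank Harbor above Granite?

Ballots ranking Harbor above Granite: 5+1+6+4 = 16.
Ballots ranking Granite above Harbor: 9.
So 16 of 25 voters prefer Harbor to Granite.

16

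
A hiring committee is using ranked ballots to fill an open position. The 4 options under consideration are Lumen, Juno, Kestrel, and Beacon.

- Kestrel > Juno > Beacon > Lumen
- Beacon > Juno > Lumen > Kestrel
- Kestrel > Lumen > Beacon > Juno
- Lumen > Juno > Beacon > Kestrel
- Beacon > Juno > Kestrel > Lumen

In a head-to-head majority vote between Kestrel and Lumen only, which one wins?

Ballots ranking Kestrel above Lumen: 3.
Ballots ranking Lumen above Kestrel: 2.
Kestrel wins the head-to-head, 3–2.

Kestrel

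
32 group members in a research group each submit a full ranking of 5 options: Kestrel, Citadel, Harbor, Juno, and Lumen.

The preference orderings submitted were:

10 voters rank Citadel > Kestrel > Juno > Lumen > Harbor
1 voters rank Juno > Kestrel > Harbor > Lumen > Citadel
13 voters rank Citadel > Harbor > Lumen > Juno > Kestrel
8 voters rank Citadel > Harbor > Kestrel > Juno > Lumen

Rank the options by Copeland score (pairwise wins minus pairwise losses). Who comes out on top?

Pairwise results:
  Kestrel vs Citadel: Citadel wins 31–1.
  Kestrel vs Harbor: Harbor wins 21–11.
  Kestrel vs Juno: Kestrel wins 18–14.
  Kestrel vs Lumen: Kestrel wins 19–13.
  Citadel vs Harbor: Citadel wins 31–1.
  Citadel vs Juno: Citadel wins 31–1.
  Citadel vs Lumen: Citadel wins 31–1.
  Harbor vs Juno: Harbor wins 21–11.
  Harbor vs Lumen: Harbor wins 22–10.
  Juno vs Lumen: Juno wins 19–13.
Copeland scores (wins − losses):
  Kestrel: 2 − 2 = 0
  Citadel: 4 − 0 = 4
  Harbor: 3 − 1 = 2
  Juno: 1 − 3 = -2
  Lumen: 0 − 4 = -4
Citadel has the best Copeland score.

Citadel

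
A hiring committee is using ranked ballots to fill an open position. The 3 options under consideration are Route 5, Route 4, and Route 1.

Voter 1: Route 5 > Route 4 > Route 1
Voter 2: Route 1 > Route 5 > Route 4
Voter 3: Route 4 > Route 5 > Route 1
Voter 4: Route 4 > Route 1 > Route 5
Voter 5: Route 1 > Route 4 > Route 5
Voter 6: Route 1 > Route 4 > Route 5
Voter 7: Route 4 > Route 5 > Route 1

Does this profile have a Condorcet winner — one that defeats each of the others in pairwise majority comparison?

Head-to-head results (7 voters total):
Route 5 vs Route 4: Route 4 wins 5–2.
Route 5 vs Route 1: Route 1 wins 4–3.
Route 4 vs Route 1: Route 4 wins 4–3.
Route 4 beats each rival — Route 5 (5–2), Route 1 (4–3) — so Route 4 is the Condorcet winner.

Yes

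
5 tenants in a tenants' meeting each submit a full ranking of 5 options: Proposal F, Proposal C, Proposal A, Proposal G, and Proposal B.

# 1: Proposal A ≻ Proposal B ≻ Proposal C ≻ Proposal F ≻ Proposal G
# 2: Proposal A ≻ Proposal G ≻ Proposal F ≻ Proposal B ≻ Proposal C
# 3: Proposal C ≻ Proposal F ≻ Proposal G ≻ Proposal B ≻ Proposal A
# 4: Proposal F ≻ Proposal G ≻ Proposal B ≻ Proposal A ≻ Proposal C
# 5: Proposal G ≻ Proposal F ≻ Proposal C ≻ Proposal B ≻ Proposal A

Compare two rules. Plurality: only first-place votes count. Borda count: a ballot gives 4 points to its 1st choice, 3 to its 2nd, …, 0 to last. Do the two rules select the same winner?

Plurality first-place counts: Proposal F 1, Proposal C 1, Proposal A 2, Proposal G 1, Proposal B 0 → Proposal A.
Borda totals: Proposal F 13, Proposal C 8, Proposal A 9, Proposal G 12, Proposal B 8 → Proposal F.
The two rules disagree: plurality picks Proposal A, Borda picks Proposal F.

No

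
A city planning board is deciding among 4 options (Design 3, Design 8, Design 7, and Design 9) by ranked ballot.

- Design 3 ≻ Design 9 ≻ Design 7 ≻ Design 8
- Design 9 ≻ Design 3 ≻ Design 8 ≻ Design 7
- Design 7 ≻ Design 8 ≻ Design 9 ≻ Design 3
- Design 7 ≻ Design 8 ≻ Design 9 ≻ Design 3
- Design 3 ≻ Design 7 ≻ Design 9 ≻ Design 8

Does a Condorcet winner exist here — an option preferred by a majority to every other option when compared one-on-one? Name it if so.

Head-to-head results (5 voters total):
Design 3 vs Design 8: Design 3 wins 3–2.
Design 3 vs Design 7: Design 3 wins 3–2.
Design 3 vs Design 9: Design 9 wins 3–2.
Design 8 vs Design 7: Design 7 wins 4–1.
Design 8 vs Design 9: Design 9 wins 3–2.
Design 7 vs Design 9: Design 7 wins 3–2.
No candidate beats all others: Design 3 beats Design 7 beats Design 9 beats Design 3, a majority cycle.

No Condorcet winner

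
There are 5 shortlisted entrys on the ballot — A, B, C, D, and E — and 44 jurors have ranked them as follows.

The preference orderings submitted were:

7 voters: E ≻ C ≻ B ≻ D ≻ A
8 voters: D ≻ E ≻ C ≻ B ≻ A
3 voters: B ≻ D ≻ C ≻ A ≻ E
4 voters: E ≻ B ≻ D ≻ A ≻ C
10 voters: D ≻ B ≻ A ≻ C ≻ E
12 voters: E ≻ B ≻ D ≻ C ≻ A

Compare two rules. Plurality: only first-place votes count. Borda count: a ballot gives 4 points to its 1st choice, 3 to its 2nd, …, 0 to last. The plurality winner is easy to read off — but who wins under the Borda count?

D

Plurality first-place counts: A 0, B 3, C 0, D 18, E 23 → E.
Borda totals: A 27, B 112, C 65, D 120, E 116 → D.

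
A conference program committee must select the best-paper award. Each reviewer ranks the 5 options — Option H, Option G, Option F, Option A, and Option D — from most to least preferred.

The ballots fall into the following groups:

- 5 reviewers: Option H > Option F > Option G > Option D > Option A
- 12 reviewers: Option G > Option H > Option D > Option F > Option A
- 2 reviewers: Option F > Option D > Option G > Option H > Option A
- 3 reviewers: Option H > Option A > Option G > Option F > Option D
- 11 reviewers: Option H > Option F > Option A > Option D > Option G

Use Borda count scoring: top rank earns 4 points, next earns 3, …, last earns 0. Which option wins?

Borda scores:
  Option H: 5·4 + 12·3 + 2·1 + 3·4 + 11·4 = 114
  Option G: 5·2 + 12·4 + 2·2 + 3·2 + 11·0 = 68
  Option F: 5·3 + 12·1 + 2·4 + 3·1 + 11·3 = 71
  Option A: 5·0 + 12·0 + 2·0 + 3·3 + 11·2 = 31
  Option D: 5·1 + 12·2 + 2·3 + 3·0 + 11·1 = 46
Option H has the highest total.

Option H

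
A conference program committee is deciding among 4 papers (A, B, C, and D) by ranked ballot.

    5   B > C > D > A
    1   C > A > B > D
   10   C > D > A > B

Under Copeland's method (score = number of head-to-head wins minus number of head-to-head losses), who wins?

Pairwise results:
  A vs B: A wins 11–5.
  A vs C: C wins 16–0.
  A vs D: D wins 15–1.
  B vs C: C wins 11–5.
  B vs D: D wins 10–6.
  C vs D: C wins 16–0.
Copeland scores (wins − losses):
  A: 1 − 2 = -1
  B: 0 − 3 = -3
  C: 3 − 0 = 3
  D: 2 − 1 = 1
C has the best Copeland score.

C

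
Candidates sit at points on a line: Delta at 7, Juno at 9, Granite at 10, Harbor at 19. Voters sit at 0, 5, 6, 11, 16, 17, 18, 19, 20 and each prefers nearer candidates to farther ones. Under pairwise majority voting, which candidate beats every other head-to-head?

Harbor

With single-peaked preferences on a line, the Condorcet winner is the candidate closest to the median voter.
The median voter (position 16) is closest to Harbor at 19.
Check: Harbor vs Juno — voters closer to Harbor: 5 of 9.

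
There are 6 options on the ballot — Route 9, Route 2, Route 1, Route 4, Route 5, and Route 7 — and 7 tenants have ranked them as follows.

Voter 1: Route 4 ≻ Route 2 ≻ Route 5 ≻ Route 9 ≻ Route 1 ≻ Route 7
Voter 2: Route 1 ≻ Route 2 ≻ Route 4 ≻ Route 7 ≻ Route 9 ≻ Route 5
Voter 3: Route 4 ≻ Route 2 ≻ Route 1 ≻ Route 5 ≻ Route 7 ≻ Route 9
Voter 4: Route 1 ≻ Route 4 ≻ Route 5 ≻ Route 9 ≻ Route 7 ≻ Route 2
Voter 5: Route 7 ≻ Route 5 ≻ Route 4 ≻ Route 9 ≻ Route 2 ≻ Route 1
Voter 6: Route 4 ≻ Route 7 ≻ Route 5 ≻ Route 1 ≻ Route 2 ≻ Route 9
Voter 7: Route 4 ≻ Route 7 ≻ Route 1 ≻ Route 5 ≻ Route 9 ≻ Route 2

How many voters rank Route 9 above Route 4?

Ballots ranking Route 9 above Route 4: 0.
Ballots ranking Route 4 above Route 9: 7.
So 0 of 7 voters prefer Route 9 to Route 4.

0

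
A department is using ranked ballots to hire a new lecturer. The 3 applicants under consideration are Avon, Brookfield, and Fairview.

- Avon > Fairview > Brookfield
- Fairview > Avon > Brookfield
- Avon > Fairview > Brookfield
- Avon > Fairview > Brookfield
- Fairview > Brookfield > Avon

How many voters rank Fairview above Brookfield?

Ballots ranking Fairview above Brookfield: 5.
Ballots ranking Brookfield above Fairview: 0.
So 5 of 5 voters prefer Fairview to Brookfield.

5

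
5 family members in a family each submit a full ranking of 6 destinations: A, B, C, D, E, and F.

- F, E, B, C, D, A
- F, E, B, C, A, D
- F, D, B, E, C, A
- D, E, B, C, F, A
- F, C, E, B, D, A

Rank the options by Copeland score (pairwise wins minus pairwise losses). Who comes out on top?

F

Pairwise results:
  A vs B: B wins 5–0.
  A vs C: C wins 5–0.
  A vs D: D wins 4–1.
  A vs E: E wins 5–0.
  A vs F: F wins 5–0.
  B vs C: B wins 4–1.
  B vs D: B wins 3–2.
  B vs E: E wins 4–1.
  B vs F: F wins 4–1.
  C vs D: C wins 3–2.
  C vs E: E wins 4–1.
  C vs F: F wins 4–1.
  D vs E: E wins 3–2.
  D vs F: F wins 4–1.
  E vs F: F wins 4–1.
Copeland scores (wins − losses):
  A: 0 − 5 = -5
  B: 3 − 2 = 1
  C: 2 − 3 = -1
  D: 1 − 4 = -3
  E: 4 − 1 = 3
  F: 5 − 0 = 5
F has the best Copeland score.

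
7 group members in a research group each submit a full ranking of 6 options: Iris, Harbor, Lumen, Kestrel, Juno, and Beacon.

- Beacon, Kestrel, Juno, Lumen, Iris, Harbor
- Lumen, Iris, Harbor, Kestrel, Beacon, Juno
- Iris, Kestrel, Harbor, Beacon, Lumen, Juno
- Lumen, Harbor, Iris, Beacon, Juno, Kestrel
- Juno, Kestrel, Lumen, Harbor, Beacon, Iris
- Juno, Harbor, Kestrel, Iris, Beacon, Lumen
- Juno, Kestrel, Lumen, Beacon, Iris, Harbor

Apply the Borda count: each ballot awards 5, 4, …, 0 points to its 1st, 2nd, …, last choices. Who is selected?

Kestrel

Borda scores:
  Iris: 1 + 4 + 5 + 3 + 0 + 2 + 1 = 16
  Harbor: 0 + 3 + 3 + 4 + 2 + 4 + 0 = 16
  Lumen: 2 + 5 + 1 + 5 + 3 + 0 + 3 = 19
  Kestrel: 4 + 2 + 4 + 0 + 4 + 3 + 4 = 21
  Juno: 3 + 0 + 0 + 1 + 5 + 5 + 5 = 19
  Beacon: 5 + 1 + 2 + 2 + 1 + 1 + 2 = 14
Kestrel has the highest total.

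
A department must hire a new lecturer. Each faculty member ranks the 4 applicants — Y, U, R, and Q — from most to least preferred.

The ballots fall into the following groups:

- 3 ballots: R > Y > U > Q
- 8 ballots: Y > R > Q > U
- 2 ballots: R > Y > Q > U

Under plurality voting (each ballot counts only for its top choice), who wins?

First-place vote totals:
  Y: 8
  U: 0
  R: 5
  Q: 0
Y has the most first-place votes.

Y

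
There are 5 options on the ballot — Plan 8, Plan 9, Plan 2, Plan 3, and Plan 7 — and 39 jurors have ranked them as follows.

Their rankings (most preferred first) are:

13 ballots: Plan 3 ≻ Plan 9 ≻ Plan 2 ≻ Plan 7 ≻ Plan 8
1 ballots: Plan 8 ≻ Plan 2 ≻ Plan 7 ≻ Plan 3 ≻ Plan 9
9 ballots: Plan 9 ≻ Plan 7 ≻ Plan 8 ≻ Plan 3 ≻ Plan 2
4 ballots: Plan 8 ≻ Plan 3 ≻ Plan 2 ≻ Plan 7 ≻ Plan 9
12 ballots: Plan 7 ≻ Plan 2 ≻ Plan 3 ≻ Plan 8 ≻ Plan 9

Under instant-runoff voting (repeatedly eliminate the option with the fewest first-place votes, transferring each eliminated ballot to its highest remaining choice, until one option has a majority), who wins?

Round 1: Plan 3 13, Plan 7 12, Plan 9 9, Plan 8 5, Plan 2 0. Plan 2 has the fewest and is eliminated.
Round 2: Plan 3 13, Plan 7 12, Plan 9 9, Plan 8 5. Plan 8 has the fewest and is eliminated.
Round 3: Plan 3 17, Plan 7 13, Plan 9 9. Plan 9 has the fewest and is eliminated.
Round 4: Plan 7 22, Plan 3 17. Plan 7 has a majority.

Plan 7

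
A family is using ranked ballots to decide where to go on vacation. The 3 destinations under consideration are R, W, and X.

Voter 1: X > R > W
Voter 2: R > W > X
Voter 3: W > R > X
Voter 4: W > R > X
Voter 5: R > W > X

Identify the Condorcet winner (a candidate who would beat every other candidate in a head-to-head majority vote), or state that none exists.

Head-to-head results (5 voters total):
R vs W: R wins 3–2.
R vs X: R wins 4–1.
W vs X: W wins 4–1.
R beats each rival — W (3–2), X (4–1) — so R is the Condorcet winner.

R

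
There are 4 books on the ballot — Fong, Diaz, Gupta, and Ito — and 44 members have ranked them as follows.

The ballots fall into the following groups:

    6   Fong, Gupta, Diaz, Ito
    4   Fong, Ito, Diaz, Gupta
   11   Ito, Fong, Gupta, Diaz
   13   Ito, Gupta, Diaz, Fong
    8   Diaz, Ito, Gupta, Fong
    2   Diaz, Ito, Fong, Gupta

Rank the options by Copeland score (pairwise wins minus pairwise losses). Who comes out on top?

Pairwise results:
  Fong vs Diaz: Diaz wins 23–21.
  Fong vs Gupta: Fong wins 23–21.
  Fong vs Ito: Ito wins 34–10.
  Diaz vs Gupta: Gupta wins 30–14.
  Diaz vs Ito: Ito wins 28–16.
  Gupta vs Ito: Ito wins 38–6.
Copeland scores (wins − losses):
  Fong: 1 − 2 = -1
  Diaz: 1 − 2 = -1
  Gupta: 1 − 2 = -1
  Ito: 3 − 0 = 3
Ito has the best Copeland score.

Ito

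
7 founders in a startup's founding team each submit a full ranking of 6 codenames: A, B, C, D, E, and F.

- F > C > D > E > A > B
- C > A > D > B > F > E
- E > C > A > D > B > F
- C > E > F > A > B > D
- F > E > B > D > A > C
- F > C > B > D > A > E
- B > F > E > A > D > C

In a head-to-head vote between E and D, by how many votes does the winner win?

Ballots ranking E above D: 4.
Ballots ranking D above E: 3.
E wins 4–3, a margin of 1.

1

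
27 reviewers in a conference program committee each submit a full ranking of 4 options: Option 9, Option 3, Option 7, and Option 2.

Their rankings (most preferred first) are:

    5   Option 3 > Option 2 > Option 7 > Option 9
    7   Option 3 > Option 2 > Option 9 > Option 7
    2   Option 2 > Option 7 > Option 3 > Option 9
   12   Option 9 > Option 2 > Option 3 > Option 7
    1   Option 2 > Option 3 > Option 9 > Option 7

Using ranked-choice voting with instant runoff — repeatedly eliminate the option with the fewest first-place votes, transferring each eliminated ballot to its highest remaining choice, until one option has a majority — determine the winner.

Option 3

Round 1: Option 9 12, Option 3 12, Option 2 3, Option 7 0. Option 7 has the fewest and is eliminated.
Round 2: Option 9 12, Option 3 12, Option 2 3. Option 2 has the fewest and is eliminated.
Round 3: Option 3 15, Option 9 12. Option 3 has a majority.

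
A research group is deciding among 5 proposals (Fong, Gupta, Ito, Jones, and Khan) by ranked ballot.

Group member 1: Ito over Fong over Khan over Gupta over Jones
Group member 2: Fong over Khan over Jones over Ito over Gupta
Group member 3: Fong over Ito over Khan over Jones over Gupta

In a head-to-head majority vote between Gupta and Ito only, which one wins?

Ballots ranking Gupta above Ito: 0.
Ballots ranking Ito above Gupta: 3.
Ito wins the head-to-head, 3–0.

Ito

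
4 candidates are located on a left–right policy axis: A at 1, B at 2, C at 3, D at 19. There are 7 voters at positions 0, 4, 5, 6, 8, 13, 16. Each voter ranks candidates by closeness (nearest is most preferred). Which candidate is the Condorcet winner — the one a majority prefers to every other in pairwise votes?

With single-peaked preferences on a line, the Condorcet winner is the candidate closest to the median voter.
The median voter (position 6) is closest to C at 3.
Check: C vs B — voters closer to C: 6 of 7.

C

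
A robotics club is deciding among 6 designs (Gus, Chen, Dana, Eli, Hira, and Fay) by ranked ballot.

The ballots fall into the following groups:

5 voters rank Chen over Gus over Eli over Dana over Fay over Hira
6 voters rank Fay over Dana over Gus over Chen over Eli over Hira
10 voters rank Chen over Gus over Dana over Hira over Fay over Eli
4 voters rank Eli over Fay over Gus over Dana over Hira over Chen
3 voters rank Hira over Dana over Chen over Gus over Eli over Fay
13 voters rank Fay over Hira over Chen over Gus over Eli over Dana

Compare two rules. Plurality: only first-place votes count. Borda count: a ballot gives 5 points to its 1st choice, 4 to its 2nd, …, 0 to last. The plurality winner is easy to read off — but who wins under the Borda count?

Chen

Plurality first-place counts: Gus 0, Chen 15, Dana 0, Eli 4, Hira 3, Fay 19 → Fay.
Borda totals: Gus 122, Chen 135, Dana 84, Eli 57, Hira 91, Fay 126 → Chen.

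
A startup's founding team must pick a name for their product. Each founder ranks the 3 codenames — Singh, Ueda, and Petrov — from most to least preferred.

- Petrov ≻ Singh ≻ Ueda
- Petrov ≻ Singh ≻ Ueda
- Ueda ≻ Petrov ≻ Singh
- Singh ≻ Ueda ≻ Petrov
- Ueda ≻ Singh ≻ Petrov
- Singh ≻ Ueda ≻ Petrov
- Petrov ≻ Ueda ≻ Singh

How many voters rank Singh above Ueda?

Ballots ranking Singh above Ueda: 4.
Ballots ranking Ueda above Singh: 3.
So 4 of 7 voters prefer Singh to Ueda.

4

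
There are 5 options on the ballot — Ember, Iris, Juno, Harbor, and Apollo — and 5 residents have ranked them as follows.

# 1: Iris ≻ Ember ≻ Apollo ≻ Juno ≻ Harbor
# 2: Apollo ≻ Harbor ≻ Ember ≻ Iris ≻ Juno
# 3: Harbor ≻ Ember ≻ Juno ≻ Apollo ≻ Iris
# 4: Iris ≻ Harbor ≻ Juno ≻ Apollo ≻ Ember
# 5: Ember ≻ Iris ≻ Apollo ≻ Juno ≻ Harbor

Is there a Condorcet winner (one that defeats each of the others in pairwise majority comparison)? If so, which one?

Head-to-head results (5 voters total):
Ember vs Iris: Ember wins 3–2.
Ember vs Juno: Ember wins 4–1.
Ember vs Harbor: Harbor wins 3–2.
Ember vs Apollo: Ember wins 3–2.
Iris vs Juno: Iris wins 4–1.
Iris vs Harbor: Iris wins 3–2.
Iris vs Apollo: Iris wins 3–2.
Juno vs Harbor: Harbor wins 3–2.
Juno vs Apollo: Apollo wins 3–2.
Harbor vs Apollo: Apollo wins 3–2.
No candidate beats all others: Ember beats Iris beats Harbor beats Ember, a majority cycle.

No Condorcet winner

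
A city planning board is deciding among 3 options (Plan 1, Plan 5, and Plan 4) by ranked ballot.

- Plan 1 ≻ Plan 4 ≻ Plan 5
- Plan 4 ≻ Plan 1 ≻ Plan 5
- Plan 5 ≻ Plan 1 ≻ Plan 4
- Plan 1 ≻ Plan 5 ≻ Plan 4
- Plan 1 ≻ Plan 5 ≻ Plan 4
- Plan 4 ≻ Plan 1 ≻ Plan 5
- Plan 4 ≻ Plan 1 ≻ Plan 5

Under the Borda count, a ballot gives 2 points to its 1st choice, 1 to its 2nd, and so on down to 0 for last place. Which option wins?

Borda scores:
  Plan 1: 2 + 1 + 1 + 2 + 2 + 1 + 1 = 10
  Plan 5: 0 + 0 + 2 + 1 + 1 + 0 + 0 = 4
  Plan 4: 1 + 2 + 0 + 0 + 0 + 2 + 2 = 7
Plan 1 has the highest total.

Plan 1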